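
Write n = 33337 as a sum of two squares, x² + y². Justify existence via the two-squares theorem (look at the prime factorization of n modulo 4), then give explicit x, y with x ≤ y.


Step 1: Factor n = 33337 = 17 · 37 · 53.
Step 2: Check the mod-4 condition on each prime factor: 17 ≡ 1 (mod 4), exponent 1; 37 ≡ 1 (mod 4), exponent 1; 53 ≡ 1 (mod 4), exponent 1.
All primes ≡ 3 (mod 4) appear to even exponent (or don't appear), so by the two-squares theorem n IS expressible as a sum of two squares.
Step 3: Build a representation. Here n = 17 · 37 · 53 is a product of primes ≡ 1 (mod 4). Each prime p ≡ 1 (mod 4) is itself a sum of two squares; find a² by testing p − a² for a perfect square:
  17: 17 − 1² = 16 = 4² ⇒ 17 = 1² + 4².
  37: 37 − 1² = 36 = 6² ⇒ 37 = 1² + 6².
  53: 53 − 1² = 52, 53 − 2² = 49 = 7² ⇒ 53 = 2² + 7².
  Combine using the Brahmagupta–Fibonacci identity (a² + b²)(c² + d²) = (ac − bd)² + (ad + bc)² = (ac + bd)² + (ad − bc)²:
  17 · 37 = 629: from (1² + 4²)(1² + 6²), take (1·1 − 4·6, 1·6 + 4·1) = (1 − 24, 6 + 4) = (-23, 10); dropping signs (only squares matter) gives (23, 10); check 23² + 10² = 529 + 100 = 629 ✓.
  629 · 53 = 33337: from (23² + 10²)(2² + 7²), take (23·2 − 10·7, 23·7 + 10·2) = (46 − 70, 161 + 20) = (-24, 181); dropping signs (only squares matter) gives (24, 181); check 24² + 181² = 576 + 32761 = 33337 ✓.
Step 4: Order so x ≤ y and verify: 24² + 181² = 576 + 32761 = 33337 = n. ✓

n = 33337 = 24² + 181² (one valid representation with x ≤ y).


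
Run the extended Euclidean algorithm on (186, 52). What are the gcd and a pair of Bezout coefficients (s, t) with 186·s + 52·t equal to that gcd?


Euclidean algorithm on (186, 52) — divide until remainder is 0:
  186 = 3 · 52 + 30
  52 = 1 · 30 + 22
  30 = 1 · 22 + 8
  22 = 2 · 8 + 6
  8 = 1 · 6 + 2
  6 = 3 · 2 + 0
gcd(186, 52) = 2.
Track Bezout coefficients alongside the remainders: start with r₀ = 186 = a·1 + b·0 (s = 1, t = 0) and r₁ = 52 = a·0 + b·1 (s = 0, t = 1); each new remainder r_{k+1} = r_{k-1} − q_k·r_k inherits s_{k+1} = s_{k-1} − q_k·s_k, t_{k+1} = t_{k-1} − q_k·t_k, so r_k = a·s_k + b·t_k at every step:
  q = 3: r = 30, s = 1 − 3·0 = 1, t = 0 − 3·1 = -3  (check: 186·1 + 52·(-3) = 30)
  q = 1: r = 22, s = 0 − 1·1 = -1, t = 1 − 1·(-3) = 4  (check: 186·(-1) + 52·4 = 22)
  q = 1: r = 8, s = 1 − 1·(-1) = 2, t = -3 − 1·4 = -7  (check: 186·2 + 52·(-7) = 8)
  q = 2: r = 6, s = -1 − 2·2 = -5, t = 4 − 2·(-7) = 18  (check: 186·(-5) + 52·18 = 6)
  q = 1: r = 2, s = 2 − 1·(-5) = 7, t = -7 − 1·18 = -25  (check: 186·7 + 52·(-25) = 2)
The row with r = 2 (the gcd) gives the Bezout coefficients s = 7, t = -25.
Result: 186 · (7) + 52 · (-25) = 2.

gcd(186, 52) = 2; s = 7, t = -25 (check: 186·7 + 52·(-25) = 2).


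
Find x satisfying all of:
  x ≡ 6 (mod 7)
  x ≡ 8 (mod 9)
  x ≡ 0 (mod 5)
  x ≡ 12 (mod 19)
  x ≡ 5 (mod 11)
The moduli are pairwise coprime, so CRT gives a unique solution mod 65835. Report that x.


Product of moduli M = 7 · 9 · 5 · 19 · 11 = 65835.
Merge one congruence at a time:
  Start: x ≡ 6 (mod 7).
  Combine with x ≡ 8 (mod 9); new modulus lcm = 63.
    Write x = 6 + 7·t and substitute into x ≡ 8 (mod 9): 7·t ≡ 8 − 6 = 2 (mod 9).
    The inverse of 7 mod 9 is 4 (since 7·4 = 28 = 3·9 + 1), so t ≡ 4·2 = 8 ≡ 8 (mod 9).
    Then x = 6 + 7·8 = 62, valid modulo lcm(7, 9) = 63: x ≡ 62 (mod 63).
  Combine with x ≡ 0 (mod 5); new modulus lcm = 315.
    Write x = 62 + 63·t and substitute into x ≡ 0 (mod 5): 63·t ≡ 0 − 62 = -62 (mod 5).
    Reduce coefficients mod 5: 3·t ≡ 3 (mod 5).
    The inverse of 3 mod 5 is 2 (since 3·2 = 6 = 1·5 + 1), so t ≡ 2·3 = 6 ≡ 1 (mod 5).
    Then x = 62 + 63·1 = 125, valid modulo lcm(63, 5) = 315: x ≡ 125 (mod 315).
  Combine with x ≡ 12 (mod 19); new modulus lcm = 5985.
    Write x = 125 + 315·t and substitute into x ≡ 12 (mod 19): 315·t ≡ 12 − 125 = -113 (mod 19).
    Reduce coefficients mod 19: 11·t ≡ 1 (mod 19).
    The inverse of 11 mod 19 is 7 (since 11·7 = 77 = 4·19 + 1), so t ≡ 7·1 = 7 ≡ 7 (mod 19).
    Then x = 125 + 315·7 = 2330, valid modulo lcm(315, 19) = 5985: x ≡ 2330 (mod 5985).
  Combine with x ≡ 5 (mod 11); new modulus lcm = 65835.
    Write x = 2330 + 5985·t and substitute into x ≡ 5 (mod 11): 5985·t ≡ 5 − 2330 = -2325 (mod 11).
    Reduce coefficients mod 11: 1·t ≡ 7 (mod 11).
    So t ≡ 7 (mod 11).
    Then x = 2330 + 5985·7 = 44225, valid modulo lcm(5985, 11) = 65835: x ≡ 44225 (mod 65835).
Verify against each original: 44225 mod 7 = 6, 44225 mod 9 = 8, 44225 mod 5 = 0, 44225 mod 19 = 12, 44225 mod 11 = 5.

x ≡ 44225 (mod 65835).


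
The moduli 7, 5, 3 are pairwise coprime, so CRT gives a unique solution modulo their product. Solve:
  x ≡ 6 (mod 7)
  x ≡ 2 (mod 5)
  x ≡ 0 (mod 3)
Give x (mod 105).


Moduli 7, 5, 3 are pairwise coprime; by CRT there is a unique solution modulo M = 7 · 5 · 3 = 105.
Solve pairwise, accumulating the modulus:
  Start with x ≡ 6 (mod 7).
  Combine with x ≡ 2 (mod 5): since gcd(7, 5) = 1, we get a unique residue mod 35.
    Write x = 6 + 7·t and substitute into x ≡ 2 (mod 5): 7·t ≡ 2 − 6 = -4 (mod 5).
    Reduce coefficients mod 5: 2·t ≡ 1 (mod 5).
    The inverse of 2 mod 5 is 3 (since 2·3 = 6 = 1·5 + 1), so t ≡ 3·1 = 3 ≡ 3 (mod 5).
    Then x = 6 + 7·3 = 27, valid modulo lcm(7, 5) = 35: x ≡ 27 (mod 35).
  Combine with x ≡ 0 (mod 3): since gcd(35, 3) = 1, we get a unique residue mod 105.
    Write x = 27 + 35·t and substitute into x ≡ 0 (mod 3): 35·t ≡ 0 − 27 = -27 (mod 3).
    Reduce coefficients mod 3: 2·t ≡ 0 (mod 3).
    The inverse of 2 mod 3 is 2 (since 2·2 = 4 = 1·3 + 1), so t ≡ 2·0 = 0 ≡ 0 (mod 3).
    Then x = 27 + 35·0 = 27, valid modulo lcm(35, 3) = 105: x ≡ 27 (mod 105).
Verify: 27 mod 7 = 6 ✓, 27 mod 5 = 2 ✓, 27 mod 3 = 0 ✓.

x ≡ 27 (mod 105).


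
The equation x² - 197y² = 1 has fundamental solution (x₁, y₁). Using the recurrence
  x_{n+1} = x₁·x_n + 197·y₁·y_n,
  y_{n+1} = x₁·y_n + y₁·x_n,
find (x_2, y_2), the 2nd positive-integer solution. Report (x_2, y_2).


Step 1: Find the fundamental solution (x₁, y₁) of x² - 197y² = 1.
  Expand √197 as a continued fraction. a₀ = ⌊√197⌋ = 14; iterate m_{k+1} = d_k·a_k − m_k, d_{k+1} = (197 − m_{k+1}²)/d_k, a_{k+1} = ⌊(a₀ + m_{k+1})/d_{k+1}⌋ (starting m₀ = 0, d₀ = 1), with convergents p_k = a_k·p_{k-1} + p_{k-2}, q_k = a_k·q_{k-1} + q_{k-2} (p₋₁ = 1, q₋₁ = 0):
  k = 0: a₀ = 14; p₀/q₀ = 14/1; p₀² − 197·q₀² = 196 − 197 = -1.
  k = 1: m = 14, d = 1, a = ⌊(14 + 14)/1⌋ = 28; p/q = (28·14 + 1)/(28·1 + 0) = 393/28; p² − 197·q² = 154449 − 154448 = 1.
  The first convergent with p² − 197·q² = 1 gives the fundamental solution (x₁, y₁) = (393, 28).
Step 2: Apply the recurrence (x_{n+1}, y_{n+1}) = (x₁x_n + 197y₁y_n, x₁y_n + y₁x_n) repeatedly.
  From (x_1, y_1) = (393, 28): x_2 = 393·393 + 197·28·28 = 308897; y_2 = 393·28 + 28·393 = 22008.
Step 3: Verify x_2² - 197·y_2² = 95417356609 - 95417356608 = 1 (should be 1). ✓

(x_1, y_1) = (393, 28); (x_2, y_2) = (308897, 22008).


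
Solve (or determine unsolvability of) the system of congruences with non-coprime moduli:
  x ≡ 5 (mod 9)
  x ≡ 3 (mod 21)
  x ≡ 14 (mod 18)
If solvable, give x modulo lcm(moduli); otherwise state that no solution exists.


Moduli 9, 21, 18 are not pairwise coprime, so CRT works modulo lcm(m_i) when all pairwise compatibility conditions hold.
Pairwise compatibility: gcd(m_i, m_j) must divide a_i - a_j for every pair.
Merge one congruence at a time:
  Start: x ≡ 5 (mod 9).
  Combine with x ≡ 3 (mod 21): gcd(9, 21) = 3, and 3 - 5 = -2 is NOT divisible by 3.
    ⇒ system is inconsistent (no integer solution).

No solution (the system is inconsistent).


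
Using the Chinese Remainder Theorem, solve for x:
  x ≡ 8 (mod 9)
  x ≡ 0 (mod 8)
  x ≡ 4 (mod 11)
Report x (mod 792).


Moduli 9, 8, 11 are pairwise coprime; by CRT there is a unique solution modulo M = 9 · 8 · 11 = 792.
Solve pairwise, accumulating the modulus:
  Start with x ≡ 8 (mod 9).
  Combine with x ≡ 0 (mod 8): since gcd(9, 8) = 1, we get a unique residue mod 72.
    Write x = 8 + 9·t and substitute into x ≡ 0 (mod 8): 9·t ≡ 0 − 8 = -8 (mod 8).
    Reduce coefficients mod 8: 1·t ≡ 0 (mod 8).
    So t ≡ 0 (mod 8).
    Then x = 8 + 9·0 = 8, valid modulo lcm(9, 8) = 72: x ≡ 8 (mod 72).
  Combine with x ≡ 4 (mod 11): since gcd(72, 11) = 1, we get a unique residue mod 792.
    Write x = 8 + 72·t and substitute into x ≡ 4 (mod 11): 72·t ≡ 4 − 8 = -4 (mod 11).
    Reduce coefficients mod 11: 6·t ≡ 7 (mod 11).
    The inverse of 6 mod 11 is 2 (since 6·2 = 12 = 1·11 + 1), so t ≡ 2·7 = 14 ≡ 3 (mod 11).
    Then x = 8 + 72·3 = 224, valid modulo lcm(72, 11) = 792: x ≡ 224 (mod 792).
Verify: 224 mod 9 = 8 ✓, 224 mod 8 = 0 ✓, 224 mod 11 = 4 ✓.

x ≡ 224 (mod 792).


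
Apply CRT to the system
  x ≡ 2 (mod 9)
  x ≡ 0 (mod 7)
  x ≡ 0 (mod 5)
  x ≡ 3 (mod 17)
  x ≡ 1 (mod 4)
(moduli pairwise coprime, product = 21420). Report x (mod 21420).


Product of moduli M = 9 · 7 · 5 · 17 · 4 = 21420.
Merge one congruence at a time:
  Start: x ≡ 2 (mod 9).
  Combine with x ≡ 0 (mod 7); new modulus lcm = 63.
    Write x = 2 + 9·t and substitute into x ≡ 0 (mod 7): 9·t ≡ 0 − 2 = -2 (mod 7).
    Reduce coefficients mod 7: 2·t ≡ 5 (mod 7).
    The inverse of 2 mod 7 is 4 (since 2·4 = 8 = 1·7 + 1), so t ≡ 4·5 = 20 ≡ 6 (mod 7).
    Then x = 2 + 9·6 = 56, valid modulo lcm(9, 7) = 63: x ≡ 56 (mod 63).
  Combine with x ≡ 0 (mod 5); new modulus lcm = 315.
    Write x = 56 + 63·t and substitute into x ≡ 0 (mod 5): 63·t ≡ 0 − 56 = -56 (mod 5).
    Reduce coefficients mod 5: 3·t ≡ 4 (mod 5).
    The inverse of 3 mod 5 is 2 (since 3·2 = 6 = 1·5 + 1), so t ≡ 2·4 = 8 ≡ 3 (mod 5).
    Then x = 56 + 63·3 = 245, valid modulo lcm(63, 5) = 315: x ≡ 245 (mod 315).
  Combine with x ≡ 3 (mod 17); new modulus lcm = 5355.
    Write x = 245 + 315·t and substitute into x ≡ 3 (mod 17): 315·t ≡ 3 − 245 = -242 (mod 17).
    Reduce coefficients mod 17: 9·t ≡ 13 (mod 17).
    The inverse of 9 mod 17 is 2 (since 9·2 = 18 = 1·17 + 1), so t ≡ 2·13 = 26 ≡ 9 (mod 17).
    Then x = 245 + 315·9 = 3080, valid modulo lcm(315, 17) = 5355: x ≡ 3080 (mod 5355).
  Combine with x ≡ 1 (mod 4); new modulus lcm = 21420.
    Write x = 3080 + 5355·t and substitute into x ≡ 1 (mod 4): 5355·t ≡ 1 − 3080 = -3079 (mod 4).
    Reduce coefficients mod 4: 3·t ≡ 1 (mod 4).
    The inverse of 3 mod 4 is 3 (since 3·3 = 9 = 2·4 + 1), so t ≡ 3·1 = 3 ≡ 3 (mod 4).
    Then x = 3080 + 5355·3 = 19145, valid modulo lcm(5355, 4) = 21420: x ≡ 19145 (mod 21420).
Verify against each original: 19145 mod 9 = 2, 19145 mod 7 = 0, 19145 mod 5 = 0, 19145 mod 17 = 3, 19145 mod 4 = 1.

x ≡ 19145 (mod 21420).


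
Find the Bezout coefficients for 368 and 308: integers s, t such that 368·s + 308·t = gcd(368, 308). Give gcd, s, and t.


Euclidean algorithm on (368, 308) — divide until remainder is 0:
  368 = 1 · 308 + 60
  308 = 5 · 60 + 8
  60 = 7 · 8 + 4
  8 = 2 · 4 + 0
gcd(368, 308) = 4.
Track Bezout coefficients alongside the remainders: start with r₀ = 368 = a·1 + b·0 (s = 1, t = 0) and r₁ = 308 = a·0 + b·1 (s = 0, t = 1); each new remainder r_{k+1} = r_{k-1} − q_k·r_k inherits s_{k+1} = s_{k-1} − q_k·s_k, t_{k+1} = t_{k-1} − q_k·t_k, so r_k = a·s_k + b·t_k at every step:
  q = 1: r = 60, s = 1 − 1·0 = 1, t = 0 − 1·1 = -1  (check: 368·1 + 308·(-1) = 60)
  q = 5: r = 8, s = 0 − 5·1 = -5, t = 1 − 5·(-1) = 6  (check: 368·(-5) + 308·6 = 8)
  q = 7: r = 4, s = 1 − 7·(-5) = 36, t = -1 − 7·6 = -43  (check: 368·36 + 308·(-43) = 4)
The row with r = 4 (the gcd) gives the Bezout coefficients s = 36, t = -43.
Result: 368 · (36) + 308 · (-43) = 4.

gcd(368, 308) = 4; s = 36, t = -43 (check: 368·36 + 308·(-43) = 4).


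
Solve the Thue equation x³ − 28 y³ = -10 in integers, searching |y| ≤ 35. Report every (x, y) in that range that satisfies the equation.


The equation is x³ - 28y³ = -10. For fixed y, x³ = 28·y³ − 10, so a solution requires the RHS to be a perfect cube.
Strategy: iterate y from -35 to 35, compute RHS = 28·y³ − 10, and check whether it is a (positive or negative) perfect cube.
Check small values of y:
  y = 0: RHS = -10 is not a perfect cube.
  y = 1: RHS = 18 is not a perfect cube.
  y = -1: RHS = -38 is not a perfect cube.
  y = 2: RHS = 214 is not a perfect cube.
  y = -2: RHS = -234 is not a perfect cube.
  y = 3: RHS = 746 is not a perfect cube.
  y = -3: RHS = -766 is not a perfect cube.
Continuing the search up to |y| = 35 finds no solutions either.
No (x, y) in the scanned range satisfies the equation.

No integer solutions with |y| ≤ 35.


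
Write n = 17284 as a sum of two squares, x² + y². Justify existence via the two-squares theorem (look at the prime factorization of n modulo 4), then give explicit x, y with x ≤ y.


Step 1: Factor n = 17284 = 2^2 · 29 · 149.
Step 2: Check the mod-4 condition on each prime factor: 2 = 2 (special); 29 ≡ 1 (mod 4), exponent 1; 149 ≡ 1 (mod 4), exponent 1.
All primes ≡ 3 (mod 4) appear to even exponent (or don't appear), so by the two-squares theorem n IS expressible as a sum of two squares.
Step 3: Build a representation. Group n = k² · m with k = 2 and m = 29 · 149 = 4321 (a product of primes ≡ 1 (mod 4)); a representation of m scales to one of n via (k·x)² + (k·y)² = k²(x² + y²). Each prime p ≡ 1 (mod 4) is itself a sum of two squares; find a² by testing p − a² for a perfect square:
  29: 29 − 1² = 28, 29 − 2² = 25 = 5² ⇒ 29 = 2² + 5².
  149: 149 − 1² = 148, 149 − 2² = 145, 149 − 3² = 140, 149 − 4² = 133, 149 − 5² = 124, 149 − 6² = 113, 149 − 7² = 100 = 10² ⇒ 149 = 7² + 10².
  Combine using the Brahmagupta–Fibonacci identity (a² + b²)(c² + d²) = (ac − bd)² + (ad + bc)² = (ac + bd)² + (ad − bc)²:
  29 · 149 = 4321: from (2² + 5²)(7² + 10²), take (2·7 − 5·10, 2·10 + 5·7) = (14 − 50, 20 + 35) = (-36, 55); dropping signs (only squares matter) gives (36, 55); check 36² + 55² = 1296 + 3025 = 4321 ✓.
  Scale by k = 2: (2·36, 2·55) = (72, 110).
Step 4: Order so x ≤ y and verify: 72² + 110² = 5184 + 12100 = 17284 = n. ✓

n = 17284 = 72² + 110² (one valid representation with x ≤ y).


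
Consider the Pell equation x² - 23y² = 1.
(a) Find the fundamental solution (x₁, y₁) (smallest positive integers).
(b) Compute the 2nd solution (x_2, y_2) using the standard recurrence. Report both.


Step 1: Find the fundamental solution (x₁, y₁) of x² - 23y² = 1.
  Expand √23 as a continued fraction. a₀ = ⌊√23⌋ = 4; iterate m_{k+1} = d_k·a_k − m_k, d_{k+1} = (23 − m_{k+1}²)/d_k, a_{k+1} = ⌊(a₀ + m_{k+1})/d_{k+1}⌋ (starting m₀ = 0, d₀ = 1), with convergents p_k = a_k·p_{k-1} + p_{k-2}, q_k = a_k·q_{k-1} + q_{k-2} (p₋₁ = 1, q₋₁ = 0):
  k = 0: a₀ = 4; p₀/q₀ = 4/1; p₀² − 23·q₀² = 16 − 23 = -7.
  k = 1: m = 4, d = 7, a = ⌊(4 + 4)/7⌋ = 1; p/q = (1·4 + 1)/(1·1 + 0) = 5/1; p² − 23·q² = 25 − 23 = 2.
  k = 2: m = 3, d = 2, a = ⌊(4 + 3)/2⌋ = 3; p/q = (3·5 + 4)/(3·1 + 1) = 19/4; p² − 23·q² = 361 − 368 = -7.
  k = 3: m = 3, d = 7, a = ⌊(4 + 3)/7⌋ = 1; p/q = (1·19 + 5)/(1·4 + 1) = 24/5; p² − 23·q² = 576 − 575 = 1.
  The first convergent with p² − 23·q² = 1 gives the fundamental solution (x₁, y₁) = (24, 5).
Step 2: Apply the recurrence (x_{n+1}, y_{n+1}) = (x₁x_n + 23y₁y_n, x₁y_n + y₁x_n) repeatedly.
  From (x_1, y_1) = (24, 5): x_2 = 24·24 + 23·5·5 = 1151; y_2 = 24·5 + 5·24 = 240.
Step 3: Verify x_2² - 23·y_2² = 1324801 - 1324800 = 1 (should be 1). ✓

(x_1, y_1) = (24, 5); (x_2, y_2) = (1151, 240).


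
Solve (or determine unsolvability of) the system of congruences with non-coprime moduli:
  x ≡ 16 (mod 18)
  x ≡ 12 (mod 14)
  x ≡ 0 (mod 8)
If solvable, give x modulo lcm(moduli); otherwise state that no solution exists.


Moduli 18, 14, 8 are not pairwise coprime, so CRT works modulo lcm(m_i) when all pairwise compatibility conditions hold.
Pairwise compatibility: gcd(m_i, m_j) must divide a_i - a_j for every pair.
Merge one congruence at a time:
  Start: x ≡ 16 (mod 18).
  Combine with x ≡ 12 (mod 14): gcd(18, 14) = 2; 12 - 16 = -4, which IS divisible by 2, so compatible.
    Write x = 16 + 18·t and substitute into x ≡ 12 (mod 14): 18·t ≡ 12 − 16 = -4 (mod 14).
    Divide the congruence (and modulus) by g = 2: 9·t ≡ -2 (mod 7).
    Reduce coefficients mod 7: 2·t ≡ 5 (mod 7).
    The inverse of 2 mod 7 is 4 (since 2·4 = 8 = 1·7 + 1), so t ≡ 4·5 = 20 ≡ 6 (mod 7).
    Then x = 16 + 18·6 = 124, valid modulo lcm(18, 14) = 126: x ≡ 124 (mod 126).
  Combine with x ≡ 0 (mod 8): gcd(126, 8) = 2; 0 - 124 = -124, which IS divisible by 2, so compatible.
    Write x = 124 + 126·t and substitute into x ≡ 0 (mod 8): 126·t ≡ 0 − 124 = -124 (mod 8).
    Divide the congruence (and modulus) by g = 2: 63·t ≡ -62 (mod 4).
    Reduce coefficients mod 4: 3·t ≡ 2 (mod 4).
    The inverse of 3 mod 4 is 3 (since 3·3 = 9 = 2·4 + 1), so t ≡ 3·2 = 6 ≡ 2 (mod 4).
    Then x = 124 + 126·2 = 376, valid modulo lcm(126, 8) = 504: x ≡ 376 (mod 504).
Verify: 376 mod 18 = 16, 376 mod 14 = 12, 376 mod 8 = 0.

x ≡ 376 (mod 504).


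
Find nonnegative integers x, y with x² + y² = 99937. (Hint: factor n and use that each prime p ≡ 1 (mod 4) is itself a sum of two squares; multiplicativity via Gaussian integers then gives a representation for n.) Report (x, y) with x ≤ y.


Step 1: Factor n = 99937 = 37^2 · 73.
Step 2: Check the mod-4 condition on each prime factor: 37 ≡ 1 (mod 4), exponent 2; 73 ≡ 1 (mod 4), exponent 1.
All primes ≡ 3 (mod 4) appear to even exponent (or don't appear), so by the two-squares theorem n IS expressible as a sum of two squares.
Step 3: Build a representation. Here n = 37 · 37 · 73 is a product of primes ≡ 1 (mod 4). Each prime p ≡ 1 (mod 4) is itself a sum of two squares; find a² by testing p − a² for a perfect square:
  37: 37 − 1² = 36 = 6² ⇒ 37 = 1² + 6².
  73: 73 − 1² = 72, 73 − 2² = 69, 73 − 3² = 64 = 8² ⇒ 73 = 3² + 8².
  Combine using the Brahmagupta–Fibonacci identity (a² + b²)(c² + d²) = (ac − bd)² + (ad + bc)² = (ac + bd)² + (ad − bc)²:
  37 · 37 = 1369: from (1² + 6²)(1² + 6²), take (1·1 − 6·6, 1·6 + 6·1) = (1 − 36, 6 + 6) = (-35, 12); dropping signs (only squares matter) gives (35, 12); check 35² + 12² = 1225 + 144 = 1369 ✓.
  1369 · 73 = 99937: from (35² + 12²)(3² + 8²), take (35·3 − 12·8, 35·8 + 12·3) = (105 − 96, 280 + 36) = (9, 316); check 9² + 316² = 81 + 99856 = 99937 ✓.
Step 4: Order so x ≤ y and verify: 9² + 316² = 81 + 99856 = 99937 = n. ✓

n = 99937 = 9² + 316² (one valid representation with x ≤ y).


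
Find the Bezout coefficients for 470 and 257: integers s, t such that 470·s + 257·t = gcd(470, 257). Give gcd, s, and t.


Euclidean algorithm on (470, 257) — divide until remainder is 0:
  470 = 1 · 257 + 213
  257 = 1 · 213 + 44
  213 = 4 · 44 + 37
  44 = 1 · 37 + 7
  37 = 5 · 7 + 2
  7 = 3 · 2 + 1
  2 = 2 · 1 + 0
gcd(470, 257) = 1.
Track Bezout coefficients alongside the remainders: start with r₀ = 470 = a·1 + b·0 (s = 1, t = 0) and r₁ = 257 = a·0 + b·1 (s = 0, t = 1); each new remainder r_{k+1} = r_{k-1} − q_k·r_k inherits s_{k+1} = s_{k-1} − q_k·s_k, t_{k+1} = t_{k-1} − q_k·t_k, so r_k = a·s_k + b·t_k at every step:
  q = 1: r = 213, s = 1 − 1·0 = 1, t = 0 − 1·1 = -1  (check: 470·1 + 257·(-1) = 213)
  q = 1: r = 44, s = 0 − 1·1 = -1, t = 1 − 1·(-1) = 2  (check: 470·(-1) + 257·2 = 44)
  q = 4: r = 37, s = 1 − 4·(-1) = 5, t = -1 − 4·2 = -9  (check: 470·5 + 257·(-9) = 37)
  q = 1: r = 7, s = -1 − 1·5 = -6, t = 2 − 1·(-9) = 11  (check: 470·(-6) + 257·11 = 7)
  q = 5: r = 2, s = 5 − 5·(-6) = 35, t = -9 − 5·11 = -64  (check: 470·35 + 257·(-64) = 2)
  q = 3: r = 1, s = -6 − 3·35 = -111, t = 11 − 3·(-64) = 203  (check: 470·(-111) + 257·203 = 1)
The row with r = 1 (the gcd) gives the Bezout coefficients s = -111, t = 203.
Result: 470 · (-111) + 257 · (203) = 1.

gcd(470, 257) = 1; s = -111, t = 203 (check: 470·(-111) + 257·203 = 1).


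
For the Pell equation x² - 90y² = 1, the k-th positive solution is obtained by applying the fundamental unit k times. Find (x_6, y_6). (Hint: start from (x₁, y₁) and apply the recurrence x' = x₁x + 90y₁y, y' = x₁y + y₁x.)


Step 1: Find the fundamental solution (x₁, y₁) of x² - 90y² = 1.
  Expand √90 as a continued fraction. a₀ = ⌊√90⌋ = 9; iterate m_{k+1} = d_k·a_k − m_k, d_{k+1} = (90 − m_{k+1}²)/d_k, a_{k+1} = ⌊(a₀ + m_{k+1})/d_{k+1}⌋ (starting m₀ = 0, d₀ = 1), with convergents p_k = a_k·p_{k-1} + p_{k-2}, q_k = a_k·q_{k-1} + q_{k-2} (p₋₁ = 1, q₋₁ = 0):
  k = 0: a₀ = 9; p₀/q₀ = 9/1; p₀² − 90·q₀² = 81 − 90 = -9.
  k = 1: m = 9, d = 9, a = ⌊(9 + 9)/9⌋ = 2; p/q = (2·9 + 1)/(2·1 + 0) = 19/2; p² − 90·q² = 361 − 360 = 1.
  The first convergent with p² − 90·q² = 1 gives the fundamental solution (x₁, y₁) = (19, 2).
Step 2: Apply the recurrence (x_{n+1}, y_{n+1}) = (x₁x_n + 90y₁y_n, x₁y_n + y₁x_n) repeatedly.
  From (x_1, y_1) = (19, 2): x_2 = 19·19 + 90·2·2 = 721; y_2 = 19·2 + 2·19 = 76.
  From (x_2, y_2) = (721, 76): x_3 = 19·721 + 90·2·76 = 27379; y_3 = 19·76 + 2·721 = 2886.
  From (x_3, y_3) = (27379, 2886): x_4 = 19·27379 + 90·2·2886 = 1039681; y_4 = 19·2886 + 2·27379 = 109592.
  From (x_4, y_4) = (1039681, 109592): x_5 = 19·1039681 + 90·2·109592 = 39480499; y_5 = 19·109592 + 2·1039681 = 4161610.
  From (x_5, y_5) = (39480499, 4161610): x_6 = 19·39480499 + 90·2·4161610 = 1499219281; y_6 = 19·4161610 + 2·39480499 = 158031588.
Step 3: Verify x_6² - 90·y_6² = 2247658452522156961 - 2247658452522156960 = 1 (should be 1). ✓

(x_1, y_1) = (19, 2); (x_6, y_6) = (1499219281, 158031588).


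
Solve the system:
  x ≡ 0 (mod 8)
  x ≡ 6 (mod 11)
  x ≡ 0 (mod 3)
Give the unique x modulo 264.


Moduli 8, 11, 3 are pairwise coprime; by CRT there is a unique solution modulo M = 8 · 11 · 3 = 264.
Solve pairwise, accumulating the modulus:
  Start with x ≡ 0 (mod 8).
  Combine with x ≡ 6 (mod 11): since gcd(8, 11) = 1, we get a unique residue mod 88.
    Write x = 0 + 8·t and substitute into x ≡ 6 (mod 11): 8·t ≡ 6 − 0 = 6 (mod 11).
    The inverse of 8 mod 11 is 7 (since 8·7 = 56 = 5·11 + 1), so t ≡ 7·6 = 42 ≡ 9 (mod 11).
    Then x = 0 + 8·9 = 72, valid modulo lcm(8, 11) = 88: x ≡ 72 (mod 88).
  Combine with x ≡ 0 (mod 3): since gcd(88, 3) = 1, we get a unique residue mod 264.
    Write x = 72 + 88·t and substitute into x ≡ 0 (mod 3): 88·t ≡ 0 − 72 = -72 (mod 3).
    Reduce coefficients mod 3: 1·t ≡ 0 (mod 3).
    So t ≡ 0 (mod 3).
    Then x = 72 + 88·0 = 72, valid modulo lcm(88, 3) = 264: x ≡ 72 (mod 264).
Verify: 72 mod 8 = 0 ✓, 72 mod 11 = 6 ✓, 72 mod 3 = 0 ✓.

x ≡ 72 (mod 264).


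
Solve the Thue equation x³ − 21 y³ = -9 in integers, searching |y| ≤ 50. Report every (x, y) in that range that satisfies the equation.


The equation is x³ - 21y³ = -9. For fixed y, x³ = 21·y³ − 9, so a solution requires the RHS to be a perfect cube.
Strategy: iterate y from -50 to 50, compute RHS = 21·y³ − 9, and check whether it is a (positive or negative) perfect cube.
Check small values of y:
  y = 0: RHS = -9 is not a perfect cube.
  y = 1: RHS = 12 is not a perfect cube.
  y = -1: RHS = -30 is not a perfect cube.
  y = 2: RHS = 159 is not a perfect cube.
  y = -2: RHS = -177 is not a perfect cube.
  y = 3: RHS = 558 is not a perfect cube.
  y = -3: RHS = -576 is not a perfect cube.
Continuing the search up to |y| = 50 finds no solutions either.
No (x, y) in the scanned range satisfies the equation.

No integer solutions with |y| ≤ 50.


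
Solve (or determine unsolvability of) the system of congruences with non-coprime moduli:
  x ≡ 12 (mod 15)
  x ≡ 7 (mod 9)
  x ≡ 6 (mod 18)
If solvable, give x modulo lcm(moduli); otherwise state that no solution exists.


Moduli 15, 9, 18 are not pairwise coprime, so CRT works modulo lcm(m_i) when all pairwise compatibility conditions hold.
Pairwise compatibility: gcd(m_i, m_j) must divide a_i - a_j for every pair.
Merge one congruence at a time:
  Start: x ≡ 12 (mod 15).
  Combine with x ≡ 7 (mod 9): gcd(15, 9) = 3, and 7 - 12 = -5 is NOT divisible by 3.
    ⇒ system is inconsistent (no integer solution).

No solution (the system is inconsistent).


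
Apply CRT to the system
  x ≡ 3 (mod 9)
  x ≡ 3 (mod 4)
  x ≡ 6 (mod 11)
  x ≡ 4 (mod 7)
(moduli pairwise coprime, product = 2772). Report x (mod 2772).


Product of moduli M = 9 · 4 · 11 · 7 = 2772.
Merge one congruence at a time:
  Start: x ≡ 3 (mod 9).
  Combine with x ≡ 3 (mod 4); new modulus lcm = 36.
    Write x = 3 + 9·t and substitute into x ≡ 3 (mod 4): 9·t ≡ 3 − 3 = 0 (mod 4).
    Reduce coefficients mod 4: 1·t ≡ 0 (mod 4).
    So t ≡ 0 (mod 4).
    Then x = 3 + 9·0 = 3, valid modulo lcm(9, 4) = 36: x ≡ 3 (mod 36).
  Combine with x ≡ 6 (mod 11); new modulus lcm = 396.
    Write x = 3 + 36·t and substitute into x ≡ 6 (mod 11): 36·t ≡ 6 − 3 = 3 (mod 11).
    Reduce coefficients mod 11: 3·t ≡ 3 (mod 11).
    The inverse of 3 mod 11 is 4 (since 3·4 = 12 = 1·11 + 1), so t ≡ 4·3 = 12 ≡ 1 (mod 11).
    Then x = 3 + 36·1 = 39, valid modulo lcm(36, 11) = 396: x ≡ 39 (mod 396).
  Combine with x ≡ 4 (mod 7); new modulus lcm = 2772.
    Write x = 39 + 396·t and substitute into x ≡ 4 (mod 7): 396·t ≡ 4 − 39 = -35 (mod 7).
    Reduce coefficients mod 7: 4·t ≡ 0 (mod 7).
    The inverse of 4 mod 7 is 2 (since 4·2 = 8 = 1·7 + 1), so t ≡ 2·0 = 0 ≡ 0 (mod 7).
    Then x = 39 + 396·0 = 39, valid modulo lcm(396, 7) = 2772: x ≡ 39 (mod 2772).
Verify against each original: 39 mod 9 = 3, 39 mod 4 = 3, 39 mod 11 = 6, 39 mod 7 = 4.

x ≡ 39 (mod 2772).


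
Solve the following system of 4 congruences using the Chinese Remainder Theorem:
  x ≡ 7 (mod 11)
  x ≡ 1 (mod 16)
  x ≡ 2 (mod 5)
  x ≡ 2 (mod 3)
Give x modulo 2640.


Product of moduli M = 11 · 16 · 5 · 3 = 2640.
Merge one congruence at a time:
  Start: x ≡ 7 (mod 11).
  Combine with x ≡ 1 (mod 16); new modulus lcm = 176.
    Write x = 7 + 11·t and substitute into x ≡ 1 (mod 16): 11·t ≡ 1 − 7 = -6 (mod 16).
    Reduce coefficients mod 16: 11·t ≡ 10 (mod 16).
    The inverse of 11 mod 16 is 3 (since 11·3 = 33 = 2·16 + 1), so t ≡ 3·10 = 30 ≡ 14 (mod 16).
    Then x = 7 + 11·14 = 161, valid modulo lcm(11, 16) = 176: x ≡ 161 (mod 176).
  Combine with x ≡ 2 (mod 5); new modulus lcm = 880.
    Write x = 161 + 176·t and substitute into x ≡ 2 (mod 5): 176·t ≡ 2 − 161 = -159 (mod 5).
    Reduce coefficients mod 5: 1·t ≡ 1 (mod 5).
    So t ≡ 1 (mod 5).
    Then x = 161 + 176·1 = 337, valid modulo lcm(176, 5) = 880: x ≡ 337 (mod 880).
  Combine with x ≡ 2 (mod 3); new modulus lcm = 2640.
    Write x = 337 + 880·t and substitute into x ≡ 2 (mod 3): 880·t ≡ 2 − 337 = -335 (mod 3).
    Reduce coefficients mod 3: 1·t ≡ 1 (mod 3).
    So t ≡ 1 (mod 3).
    Then x = 337 + 880·1 = 1217, valid modulo lcm(880, 3) = 2640: x ≡ 1217 (mod 2640).
Verify against each original: 1217 mod 11 = 7, 1217 mod 16 = 1, 1217 mod 5 = 2, 1217 mod 3 = 2.

x ≡ 1217 (mod 2640).


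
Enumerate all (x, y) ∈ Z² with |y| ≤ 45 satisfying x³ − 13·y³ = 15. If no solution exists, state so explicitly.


The equation is x³ - 13y³ = 15. For fixed y, x³ = 13·y³ + 15, so a solution requires the RHS to be a perfect cube.
Strategy: iterate y from -45 to 45, compute RHS = 13·y³ + 15, and check whether it is a (positive or negative) perfect cube.
Check small values of y:
  y = 0: RHS = 15 is not a perfect cube.
  y = 1: RHS = 28 is not a perfect cube.
  y = -1: RHS = 2 is not a perfect cube.
  y = 2: RHS = 119 is not a perfect cube.
  y = -2: RHS = -89 is not a perfect cube.
  y = 3: RHS = 366 is not a perfect cube.
  y = -3: RHS = -336 is not a perfect cube.
Continuing the search up to |y| = 45 finds no solutions either.
No (x, y) in the scanned range satisfies the equation.

No integer solutions with |y| ≤ 45.


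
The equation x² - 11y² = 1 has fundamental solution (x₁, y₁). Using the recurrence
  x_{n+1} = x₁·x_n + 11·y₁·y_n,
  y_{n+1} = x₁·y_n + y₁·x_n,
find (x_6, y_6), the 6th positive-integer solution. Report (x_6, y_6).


Step 1: Find the fundamental solution (x₁, y₁) of x² - 11y² = 1.
  Expand √11 as a continued fraction. a₀ = ⌊√11⌋ = 3; iterate m_{k+1} = d_k·a_k − m_k, d_{k+1} = (11 − m_{k+1}²)/d_k, a_{k+1} = ⌊(a₀ + m_{k+1})/d_{k+1}⌋ (starting m₀ = 0, d₀ = 1), with convergents p_k = a_k·p_{k-1} + p_{k-2}, q_k = a_k·q_{k-1} + q_{k-2} (p₋₁ = 1, q₋₁ = 0):
  k = 0: a₀ = 3; p₀/q₀ = 3/1; p₀² − 11·q₀² = 9 − 11 = -2.
  k = 1: m = 3, d = 2, a = ⌊(3 + 3)/2⌋ = 3; p/q = (3·3 + 1)/(3·1 + 0) = 10/3; p² − 11·q² = 100 − 99 = 1.
  The first convergent with p² − 11·q² = 1 gives the fundamental solution (x₁, y₁) = (10, 3).
Step 2: Apply the recurrence (x_{n+1}, y_{n+1}) = (x₁x_n + 11y₁y_n, x₁y_n + y₁x_n) repeatedly.
  From (x_1, y_1) = (10, 3): x_2 = 10·10 + 11·3·3 = 199; y_2 = 10·3 + 3·10 = 60.
  From (x_2, y_2) = (199, 60): x_3 = 10·199 + 11·3·60 = 3970; y_3 = 10·60 + 3·199 = 1197.
  From (x_3, y_3) = (3970, 1197): x_4 = 10·3970 + 11·3·1197 = 79201; y_4 = 10·1197 + 3·3970 = 23880.
  From (x_4, y_4) = (79201, 23880): x_5 = 10·79201 + 11·3·23880 = 1580050; y_5 = 10·23880 + 3·79201 = 476403.
  From (x_5, y_5) = (1580050, 476403): x_6 = 10·1580050 + 11·3·476403 = 31521799; y_6 = 10·476403 + 3·1580050 = 9504180.
Step 3: Verify x_6² - 11·y_6² = 993623812196401 - 993623812196400 = 1 (should be 1). ✓

(x_1, y_1) = (10, 3); (x_6, y_6) = (31521799, 9504180).


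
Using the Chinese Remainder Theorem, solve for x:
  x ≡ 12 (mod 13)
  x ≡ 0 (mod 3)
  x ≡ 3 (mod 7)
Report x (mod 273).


Moduli 13, 3, 7 are pairwise coprime; by CRT there is a unique solution modulo M = 13 · 3 · 7 = 273.
Solve pairwise, accumulating the modulus:
  Start with x ≡ 12 (mod 13).
  Combine with x ≡ 0 (mod 3): since gcd(13, 3) = 1, we get a unique residue mod 39.
    Write x = 12 + 13·t and substitute into x ≡ 0 (mod 3): 13·t ≡ 0 − 12 = -12 (mod 3).
    Reduce coefficients mod 3: 1·t ≡ 0 (mod 3).
    So t ≡ 0 (mod 3).
    Then x = 12 + 13·0 = 12, valid modulo lcm(13, 3) = 39: x ≡ 12 (mod 39).
  Combine with x ≡ 3 (mod 7): since gcd(39, 7) = 1, we get a unique residue mod 273.
    Write x = 12 + 39·t and substitute into x ≡ 3 (mod 7): 39·t ≡ 3 − 12 = -9 (mod 7).
    Reduce coefficients mod 7: 4·t ≡ 5 (mod 7).
    The inverse of 4 mod 7 is 2 (since 4·2 = 8 = 1·7 + 1), so t ≡ 2·5 = 10 ≡ 3 (mod 7).
    Then x = 12 + 39·3 = 129, valid modulo lcm(39, 7) = 273: x ≡ 129 (mod 273).
Verify: 129 mod 13 = 12 ✓, 129 mod 3 = 0 ✓, 129 mod 7 = 3 ✓.

x ≡ 129 (mod 273).


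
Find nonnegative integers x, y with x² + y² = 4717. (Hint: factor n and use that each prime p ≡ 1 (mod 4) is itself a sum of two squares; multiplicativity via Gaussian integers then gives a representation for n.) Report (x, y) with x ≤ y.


Step 1: Factor n = 4717 = 53 · 89.
Step 2: Check the mod-4 condition on each prime factor: 53 ≡ 1 (mod 4), exponent 1; 89 ≡ 1 (mod 4), exponent 1.
All primes ≡ 3 (mod 4) appear to even exponent (or don't appear), so by the two-squares theorem n IS expressible as a sum of two squares.
Step 3: Build a representation. Here n = 53 · 89 is a product of primes ≡ 1 (mod 4). Each prime p ≡ 1 (mod 4) is itself a sum of two squares; find a² by testing p − a² for a perfect square:
  53: 53 − 1² = 52, 53 − 2² = 49 = 7² ⇒ 53 = 2² + 7².
  89: 89 − 1² = 88, 89 − 2² = 85, 89 − 3² = 80, 89 − 4² = 73, 89 − 5² = 64 = 8² ⇒ 89 = 5² + 8².
  Combine using the Brahmagupta–Fibonacci identity (a² + b²)(c² + d²) = (ac − bd)² + (ad + bc)² = (ac + bd)² + (ad − bc)²:
  53 · 89 = 4717: from (2² + 7²)(5² + 8²), take (2·5 − 7·8, 2·8 + 7·5) = (10 − 56, 16 + 35) = (-46, 51); dropping signs (only squares matter) gives (46, 51); check 46² + 51² = 2116 + 2601 = 4717 ✓.
Step 4: Order so x ≤ y and verify: 46² + 51² = 2116 + 2601 = 4717 = n. ✓

n = 4717 = 46² + 51² (one valid representation with x ≤ y).


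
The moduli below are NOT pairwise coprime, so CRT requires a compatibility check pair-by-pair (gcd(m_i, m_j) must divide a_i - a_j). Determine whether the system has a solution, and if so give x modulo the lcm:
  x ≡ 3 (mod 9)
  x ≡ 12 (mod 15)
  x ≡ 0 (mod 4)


Moduli 9, 15, 4 are not pairwise coprime, so CRT works modulo lcm(m_i) when all pairwise compatibility conditions hold.
Pairwise compatibility: gcd(m_i, m_j) must divide a_i - a_j for every pair.
Merge one congruence at a time:
  Start: x ≡ 3 (mod 9).
  Combine with x ≡ 12 (mod 15): gcd(9, 15) = 3; 12 - 3 = 9, which IS divisible by 3, so compatible.
    Write x = 3 + 9·t and substitute into x ≡ 12 (mod 15): 9·t ≡ 12 − 3 = 9 (mod 15).
    Divide the congruence (and modulus) by g = 3: 3·t ≡ 3 (mod 5).
    The inverse of 3 mod 5 is 2 (since 3·2 = 6 = 1·5 + 1), so t ≡ 2·3 = 6 ≡ 1 (mod 5).
    Then x = 3 + 9·1 = 12, valid modulo lcm(9, 15) = 45: x ≡ 12 (mod 45).
  Combine with x ≡ 0 (mod 4): gcd(45, 4) = 1; 0 - 12 = -12, which IS divisible by 1, so compatible.
    Write x = 12 + 45·t and substitute into x ≡ 0 (mod 4): 45·t ≡ 0 − 12 = -12 (mod 4).
    Reduce coefficients mod 4: 1·t ≡ 0 (mod 4).
    So t ≡ 0 (mod 4).
    Then x = 12 + 45·0 = 12, valid modulo lcm(45, 4) = 180: x ≡ 12 (mod 180).
Verify: 12 mod 9 = 3, 12 mod 15 = 12, 12 mod 4 = 0.

x ≡ 12 (mod 180).


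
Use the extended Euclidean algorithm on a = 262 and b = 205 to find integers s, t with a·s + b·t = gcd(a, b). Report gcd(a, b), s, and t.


Euclidean algorithm on (262, 205) — divide until remainder is 0:
  262 = 1 · 205 + 57
  205 = 3 · 57 + 34
  57 = 1 · 34 + 23
  34 = 1 · 23 + 11
  23 = 2 · 11 + 1
  11 = 11 · 1 + 0
gcd(262, 205) = 1.
Track Bezout coefficients alongside the remainders: start with r₀ = 262 = a·1 + b·0 (s = 1, t = 0) and r₁ = 205 = a·0 + b·1 (s = 0, t = 1); each new remainder r_{k+1} = r_{k-1} − q_k·r_k inherits s_{k+1} = s_{k-1} − q_k·s_k, t_{k+1} = t_{k-1} − q_k·t_k, so r_k = a·s_k + b·t_k at every step:
  q = 1: r = 57, s = 1 − 1·0 = 1, t = 0 − 1·1 = -1  (check: 262·1 + 205·(-1) = 57)
  q = 3: r = 34, s = 0 − 3·1 = -3, t = 1 − 3·(-1) = 4  (check: 262·(-3) + 205·4 = 34)
  q = 1: r = 23, s = 1 − 1·(-3) = 4, t = -1 − 1·4 = -5  (check: 262·4 + 205·(-5) = 23)
  q = 1: r = 11, s = -3 − 1·4 = -7, t = 4 − 1·(-5) = 9  (check: 262·(-7) + 205·9 = 11)
  q = 2: r = 1, s = 4 − 2·(-7) = 18, t = -5 − 2·9 = -23  (check: 262·18 + 205·(-23) = 1)
The row with r = 1 (the gcd) gives the Bezout coefficients s = 18, t = -23.
Result: 262 · (18) + 205 · (-23) = 1.

gcd(262, 205) = 1; s = 18, t = -23 (check: 262·18 + 205·(-23) = 1).


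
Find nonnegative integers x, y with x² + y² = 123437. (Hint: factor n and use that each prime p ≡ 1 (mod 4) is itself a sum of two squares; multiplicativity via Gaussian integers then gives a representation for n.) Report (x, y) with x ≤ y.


Step 1: Factor n = 123437 = 17 · 53 · 137.
Step 2: Check the mod-4 condition on each prime factor: 17 ≡ 1 (mod 4), exponent 1; 53 ≡ 1 (mod 4), exponent 1; 137 ≡ 1 (mod 4), exponent 1.
All primes ≡ 3 (mod 4) appear to even exponent (or don't appear), so by the two-squares theorem n IS expressible as a sum of two squares.
Step 3: Build a representation. Here n = 17 · 53 · 137 is a product of primes ≡ 1 (mod 4). Each prime p ≡ 1 (mod 4) is itself a sum of two squares; find a² by testing p − a² for a perfect square:
  17: 17 − 1² = 16 = 4² ⇒ 17 = 1² + 4².
  53: 53 − 1² = 52, 53 − 2² = 49 = 7² ⇒ 53 = 2² + 7².
  137: 137 − 1² = 136, 137 − 2² = 133, 137 − 3² = 128, 137 − 4² = 121 = 11² ⇒ 137 = 4² + 11².
  Combine using the Brahmagupta–Fibonacci identity (a² + b²)(c² + d²) = (ac − bd)² + (ad + bc)² = (ac + bd)² + (ad − bc)²:
  17 · 53 = 901: from (1² + 4²)(2² + 7²), take (1·2 − 4·7, 1·7 + 4·2) = (2 − 28, 7 + 8) = (-26, 15); dropping signs (only squares matter) gives (26, 15); check 26² + 15² = 676 + 225 = 901 ✓.
  901 · 137 = 123437: from (26² + 15²)(4² + 11²), take (26·4 − 15·11, 26·11 + 15·4) = (104 − 165, 286 + 60) = (-61, 346); dropping signs (only squares matter) gives (61, 346); check 61² + 346² = 3721 + 119716 = 123437 ✓.
Step 4: Order so x ≤ y and verify: 61² + 346² = 3721 + 119716 = 123437 = n. ✓

n = 123437 = 61² + 346² (one valid representation with x ≤ y).


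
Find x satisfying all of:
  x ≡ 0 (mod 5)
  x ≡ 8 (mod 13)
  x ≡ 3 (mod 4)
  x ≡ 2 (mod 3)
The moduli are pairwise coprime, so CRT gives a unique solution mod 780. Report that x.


Product of moduli M = 5 · 13 · 4 · 3 = 780.
Merge one congruence at a time:
  Start: x ≡ 0 (mod 5).
  Combine with x ≡ 8 (mod 13); new modulus lcm = 65.
    Write x = 0 + 5·t and substitute into x ≡ 8 (mod 13): 5·t ≡ 8 − 0 = 8 (mod 13).
    The inverse of 5 mod 13 is 8 (since 5·8 = 40 = 3·13 + 1), so t ≡ 8·8 = 64 ≡ 12 (mod 13).
    Then x = 0 + 5·12 = 60, valid modulo lcm(5, 13) = 65: x ≡ 60 (mod 65).
  Combine with x ≡ 3 (mod 4); new modulus lcm = 260.
    Write x = 60 + 65·t and substitute into x ≡ 3 (mod 4): 65·t ≡ 3 − 60 = -57 (mod 4).
    Reduce coefficients mod 4: 1·t ≡ 3 (mod 4).
    So t ≡ 3 (mod 4).
    Then x = 60 + 65·3 = 255, valid modulo lcm(65, 4) = 260: x ≡ 255 (mod 260).
  Combine with x ≡ 2 (mod 3); new modulus lcm = 780.
    Write x = 255 + 260·t and substitute into x ≡ 2 (mod 3): 260·t ≡ 2 − 255 = -253 (mod 3).
    Reduce coefficients mod 3: 2·t ≡ 2 (mod 3).
    The inverse of 2 mod 3 is 2 (since 2·2 = 4 = 1·3 + 1), so t ≡ 2·2 = 4 ≡ 1 (mod 3).
    Then x = 255 + 260·1 = 515, valid modulo lcm(260, 3) = 780: x ≡ 515 (mod 780).
Verify against each original: 515 mod 5 = 0, 515 mod 13 = 8, 515 mod 4 = 3, 515 mod 3 = 2.

x ≡ 515 (mod 780).


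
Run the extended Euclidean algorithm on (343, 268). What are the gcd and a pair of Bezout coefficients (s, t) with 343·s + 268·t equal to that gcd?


Euclidean algorithm on (343, 268) — divide until remainder is 0:
  343 = 1 · 268 + 75
  268 = 3 · 75 + 43
  75 = 1 · 43 + 32
  43 = 1 · 32 + 11
  32 = 2 · 11 + 10
  11 = 1 · 10 + 1
  10 = 10 · 1 + 0
gcd(343, 268) = 1.
Track Bezout coefficients alongside the remainders: start with r₀ = 343 = a·1 + b·0 (s = 1, t = 0) and r₁ = 268 = a·0 + b·1 (s = 0, t = 1); each new remainder r_{k+1} = r_{k-1} − q_k·r_k inherits s_{k+1} = s_{k-1} − q_k·s_k, t_{k+1} = t_{k-1} − q_k·t_k, so r_k = a·s_k + b·t_k at every step:
  q = 1: r = 75, s = 1 − 1·0 = 1, t = 0 − 1·1 = -1  (check: 343·1 + 268·(-1) = 75)
  q = 3: r = 43, s = 0 − 3·1 = -3, t = 1 − 3·(-1) = 4  (check: 343·(-3) + 268·4 = 43)
  q = 1: r = 32, s = 1 − 1·(-3) = 4, t = -1 − 1·4 = -5  (check: 343·4 + 268·(-5) = 32)
  q = 1: r = 11, s = -3 − 1·4 = -7, t = 4 − 1·(-5) = 9  (check: 343·(-7) + 268·9 = 11)
  q = 2: r = 10, s = 4 − 2·(-7) = 18, t = -5 − 2·9 = -23  (check: 343·18 + 268·(-23) = 10)
  q = 1: r = 1, s = -7 − 1·18 = -25, t = 9 − 1·(-23) = 32  (check: 343·(-25) + 268·32 = 1)
The row with r = 1 (the gcd) gives the Bezout coefficients s = -25, t = 32.
Result: 343 · (-25) + 268 · (32) = 1.

gcd(343, 268) = 1; s = -25, t = 32 (check: 343·(-25) + 268·32 = 1).


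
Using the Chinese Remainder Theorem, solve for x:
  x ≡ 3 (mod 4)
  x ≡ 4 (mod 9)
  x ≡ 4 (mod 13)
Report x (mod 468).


Moduli 4, 9, 13 are pairwise coprime; by CRT there is a unique solution modulo M = 4 · 9 · 13 = 468.
Solve pairwise, accumulating the modulus:
  Start with x ≡ 3 (mod 4).
  Combine with x ≡ 4 (mod 9): since gcd(4, 9) = 1, we get a unique residue mod 36.
    Write x = 3 + 4·t and substitute into x ≡ 4 (mod 9): 4·t ≡ 4 − 3 = 1 (mod 9).
    The inverse of 4 mod 9 is 7 (since 4·7 = 28 = 3·9 + 1), so t ≡ 7·1 = 7 ≡ 7 (mod 9).
    Then x = 3 + 4·7 = 31, valid modulo lcm(4, 9) = 36: x ≡ 31 (mod 36).
  Combine with x ≡ 4 (mod 13): since gcd(36, 13) = 1, we get a unique residue mod 468.
    Write x = 31 + 36·t and substitute into x ≡ 4 (mod 13): 36·t ≡ 4 − 31 = -27 (mod 13).
    Reduce coefficients mod 13: 10·t ≡ 12 (mod 13).
    The inverse of 10 mod 13 is 4 (since 10·4 = 40 = 3·13 + 1), so t ≡ 4·12 = 48 ≡ 9 (mod 13).
    Then x = 31 + 36·9 = 355, valid modulo lcm(36, 13) = 468: x ≡ 355 (mod 468).
Verify: 355 mod 4 = 3 ✓, 355 mod 9 = 4 ✓, 355 mod 13 = 4 ✓.

x ≡ 355 (mod 468).
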